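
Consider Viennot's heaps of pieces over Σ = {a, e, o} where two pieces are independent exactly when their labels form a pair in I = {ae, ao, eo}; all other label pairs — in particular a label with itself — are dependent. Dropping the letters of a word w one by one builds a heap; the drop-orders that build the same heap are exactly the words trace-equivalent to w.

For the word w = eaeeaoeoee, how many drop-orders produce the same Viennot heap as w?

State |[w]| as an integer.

1260

#0=e has no predecessor
#1=a has no predecessor
#2=e depends on [0:e]
#3=e depends on [2:e]
#4=a depends on [1:a]
#5=o has no predecessor
#6=e depends on [3:e]
#7=o depends on [5:o]
#8=e depends on [6:e]
#9=e depends on [8:e]
sources: [0:e, 1:a, 5:o]
N(rest) = Σ N(rest − s) over sources s of rest; N(one piece) = 1:
  size 1 → [4]=1  [7]=1  [9]=1
  size 2 → [1,4]=1  [4,7]=2  [4,9]=2  [5,7]=1  [7,9]=2  [8,9]=1
  size 3 → [1,4,7]=3  [1,4,9]=3  [4,5,7]=3  [4,7,9]=6  [4,8,9]=3  [5,7,9]=3  [6,8,9]=1  [7,8,9]=3
  size 4 → [1,4,5,7]=6  [1,4,7,9]=12  [1,4,8,9]=6  [3,6,8,9]=1  [4,5,7,9]=12  [4,6,8,9]=4  [4,7,8,9]=12  [5,7,8,9]=6  [6,7,8,9]=4
  size 5 → [1,4,5,7,9]=30  [1,4,6,8,9]=10  [1,4,7,8,9]=30  [2,3,6,8,9]=1  [3,4,6,8,9]=5  [3,6,7,8,9]=5  [4,5,7,8,9]=30  [4,6,7,8,9]=20  [5,6,7,8,9]=10
  size 6 → [0,2,3,6,8,9]=1  [1,3,4,6,8,9]=15  [1,4,5,7,8,9]=90  [1,4,6,7,8,9]=60  [2,3,4,6,8,9]=6  [2,3,6,7,8,9]=6  [3,4,6,7,8,9]=30  [3,5,6,7,8,9]=15  [4,5,6,7,8,9]=60
  size 7 → [0,2,3,4,6,8,9]=7  [0,2,3,6,7,8,9]=7  [1,2,3,4,6,8,9]=21  [1,3,4,6,7,8,9]=105  [1,4,5,6,7,8,9]=210  [2,3,4,6,7,8,9]=42  [2,3,5,6,7,8,9]=21  [3,4,5,6,7,8,9]=105
  size 8 → [0,1,2,3,4,6,8,9]=28  [0,2,3,4,6,7,8,9]=56  [0,2,3,5,6,7,8,9]=28  [1,2,3,4,6,7,8,9]=168  [1,3,4,5,6,7,8,9]=420  [2,3,4,5,6,7,8,9]=168
  first=0(e) contributes 756
  first=1(a) contributes 252
  first=5(o) contributes 252
|[w]| = 1260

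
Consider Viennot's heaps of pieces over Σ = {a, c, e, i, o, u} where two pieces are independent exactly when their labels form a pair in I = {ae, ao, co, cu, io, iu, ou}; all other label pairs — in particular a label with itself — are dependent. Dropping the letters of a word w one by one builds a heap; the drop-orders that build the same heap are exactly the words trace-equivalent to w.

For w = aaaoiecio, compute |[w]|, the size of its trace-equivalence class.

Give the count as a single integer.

15

#0=a has no predecessor
#1=a depends on [0:a]
#2=a depends on [1:a]
#3=o has no predecessor
#4=i depends on [2:a]
#5=e depends on [3:o, 4:i]
#6=c depends on [5:e]
#7=i depends on [6:c]
#8=o depends on [5:e]
sources: [0:a, 3:o]
N(rest) = Σ N(rest − s) over sources s of rest; N(one piece) = 1:
  size 1 → [7]=1  [8]=1
  size 2 → [6,7]=1  [7,8]=2
  size 3 → [6,7,8]=3
  size 4 → [5,6,7,8]=3
  size 5 → [3,5,6,7,8]=3  [4,5,6,7,8]=3
  size 6 → [2,4,5,6,7,8]=3  [3,4,5,6,7,8]=6
  size 7 → [1,2,4,5,6,7,8]=3  [2,3,4,5,6,7,8]=9
  first=0(a) contributes 12
  first=3(o) contributes 3
|[w]| = 15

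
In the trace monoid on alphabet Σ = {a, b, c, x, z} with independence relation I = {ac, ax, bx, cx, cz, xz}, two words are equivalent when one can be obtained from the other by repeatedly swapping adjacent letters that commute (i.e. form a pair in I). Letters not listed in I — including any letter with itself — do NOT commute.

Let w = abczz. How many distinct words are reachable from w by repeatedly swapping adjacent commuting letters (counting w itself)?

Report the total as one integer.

drop 0:a onto floor
drop 1:b onto {0:a}
drop 2:c onto {1:b}
drop 3:z onto {1:b}
drop 4:z onto {3:z}
ground layer = {0:a}
drop-orders for the pieces not yet dropped (sum over which currently-grounded one goes next):
  1 to go: {2} 1  {4} 1
  2 to go: {2,4} 2  {3,4} 1
  3 to go: {2,3,4} 3
  if 0:a drops first: 3 orders

3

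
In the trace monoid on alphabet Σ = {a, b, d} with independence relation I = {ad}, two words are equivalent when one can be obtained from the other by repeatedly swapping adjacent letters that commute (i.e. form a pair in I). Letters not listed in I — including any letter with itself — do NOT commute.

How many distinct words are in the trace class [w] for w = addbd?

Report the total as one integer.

3

0(a) covers ∅
1(d) covers ∅
2(d) covers 1:d
3(b) covers 0:a, 2:d
4(d) covers 3:b
floor of heap: 0:a, 1:d
completions by unplaced set U, small U first (add the entries for U minus each lowest piece of U):
  |U|=1: {4}:1
  |U|=2: {3,4}:1
  |U|=3: {0,3,4}:1  {2,3,4}:1
  start at 0(a): 1
  start at 1(d): 2
sum over floor = 3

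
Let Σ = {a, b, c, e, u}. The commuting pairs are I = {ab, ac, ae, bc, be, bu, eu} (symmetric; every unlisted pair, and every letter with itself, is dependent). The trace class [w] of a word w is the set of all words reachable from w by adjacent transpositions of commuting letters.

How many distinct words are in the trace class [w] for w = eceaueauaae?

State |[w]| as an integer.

196

0(e) covers ∅
1(c) covers 0:e
2(e) covers 1:c
3(a) covers ∅
4(u) covers 1:c, 3:a
5(e) covers 2:e
6(a) covers 4:u
7(u) covers 6:a
8(a) covers 7:u
9(a) covers 8:a
10(e) covers 5:e
floor of heap: 0:e, 3:a
completions by unplaced set U, small U first (add the entries for U minus each lowest piece of U):
  |U|=1: {9}:1  {10}:1
  |U|=2: {5,10}:1  {8,9}:1  {9,10}:2
  |U|=3: {2,5,10}:1  {5,9,10}:3  {7,8,9}:1  {8,9,10}:3
  |U|=4: {2,5,9,10}:4  {5,8,9,10}:6  {6,7,8,9}:1  {7,8,9,10}:4
  |U|=5: {2,5,8,9,10}:10  {4,6,7,8,9}:1  {5,7,8,9,10}:10  {6,7,8,9,10}:5
  |U|=6: {2,5,7,8,9,10}:20  {3,4,6,7,8,9}:1  {4,6,7,8,9,10}:6  {5,6,7,8,9,10}:15
  |U|=7: {2,5,6,7,8,9,10}:35  {3,4,6,7,8,9,10}:7  {4,5,6,7,8,9,10}:21
  |U|=8: {2,4,5,6,7,8,9,10}:56  {3,4,5,6,7,8,9,10}:28
  |U|=9: {1,2,4,5,6,7,8,9,10}:56  {2,3,4,5,6,7,8,9,10}:84
  start at 0(e): 140
  start at 3(a): 56
sum over floor = 196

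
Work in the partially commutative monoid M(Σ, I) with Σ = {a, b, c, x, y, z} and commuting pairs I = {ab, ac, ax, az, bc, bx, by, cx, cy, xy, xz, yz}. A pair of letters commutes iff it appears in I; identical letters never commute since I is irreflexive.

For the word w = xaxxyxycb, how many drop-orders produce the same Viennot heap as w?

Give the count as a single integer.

2520

0(x) covers ∅
1(a) covers ∅
2(x) covers 0:x
3(x) covers 2:x
4(y) covers 1:a
5(x) covers 3:x
6(y) covers 4:y
7(c) covers ∅
8(b) covers ∅
floor of heap: 0:x, 1:a, 7:c, 8:b
completions by unplaced set U, small U first (add the entries for U minus each lowest piece of U):
  |U|=1: {5}:1  {6}:1  {7}:1  {8}:1
  |U|=2: {3,5}:1  {4,6}:1  {5,6}:2  {5,7}:2  {5,8}:2  {6,7}:2  {6,8}:2  {7,8}:2
  |U|=3: {1,4,6}:1  {2,3,5}:1  {3,5,6}:3  {3,5,7}:3  {3,5,8}:3  {4,5,6}:3  {4,6,7}:3  {4,6,8}:3  {5,6,7}:6  {5,6,8}:6  {5,7,8}:6  {6,7,8}:6
  |U|=4: {0,2,3,5}:1  {1,4,5,6}:4  {1,4,6,7}:4  {1,4,6,8}:4  {2,3,5,6}:4  {2,3,5,7}:4  {2,3,5,8}:4  {3,4,5,6}:6  {3,5,6,7}:12  {3,5,6,8}:12  {3,5,7,8}:12  {4,5,6,7}:12  {4,5,6,8}:12  {4,6,7,8}:12  {5,6,7,8}:24
  |U|=5: {0,2,3,5,6}:5  {0,2,3,5,7}:5  {0,2,3,5,8}:5  {1,3,4,5,6}:10  {1,4,5,6,7}:20  {1,4,5,6,8}:20  {1,4,6,7,8}:20  {2,3,4,5,6}:10  {2,3,5,6,7}:20  {2,3,5,6,8}:20  {2,3,5,7,8}:20  {3,4,5,6,7}:30  {3,4,5,6,8}:30  {3,5,6,7,8}:60  {4,5,6,7,8}:60
  |U|=6: {0,2,3,4,5,6}:15  {0,2,3,5,6,7}:30  {0,2,3,5,6,8}:30  {0,2,3,5,7,8}:30  {1,2,3,4,5,6}:20  {1,3,4,5,6,7}:60  {1,3,4,5,6,8}:60  {1,4,5,6,7,8}:120  {2,3,4,5,6,7}:60  {2,3,4,5,6,8}:60  {2,3,5,6,7,8}:120  {3,4,5,6,7,8}:180
  |U|=7: {0,1,2,3,4,5,6}:35  {0,2,3,4,5,6,7}:105  {0,2,3,4,5,6,8}:105  {0,2,3,5,6,7,8}:210  {1,2,3,4,5,6,7}:140  {1,2,3,4,5,6,8}:140  {1,3,4,5,6,7,8}:420  {2,3,4,5,6,7,8}:420
  start at 0(x): 1120
  start at 1(a): 840
  start at 7(c): 280
  start at 8(b): 280
sum over floor = 2520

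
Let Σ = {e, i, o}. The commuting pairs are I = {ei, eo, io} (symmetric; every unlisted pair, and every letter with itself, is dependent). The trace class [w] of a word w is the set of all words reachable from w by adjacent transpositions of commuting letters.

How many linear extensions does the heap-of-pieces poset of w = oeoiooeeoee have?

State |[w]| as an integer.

2772

#0=o has no predecessor
#1=e has no predecessor
#2=o depends on [0:o]
#3=i has no predecessor
#4=o depends on [2:o]
#5=o depends on [4:o]
#6=e depends on [1:e]
#7=e depends on [6:e]
#8=o depends on [5:o]
#9=e depends on [7:e]
#10=e depends on [9:e]
sources: [0:o, 1:e, 3:i]
N(rest) = Σ N(rest − s) over sources s of rest; N(one piece) = 1:
  size 1 → [3]=1  [8]=1  [10]=1
  size 2 → [3,8]=2  [3,10]=2  [5,8]=1  [8,10]=2  [9,10]=1
  size 3 → [3,5,8]=3  [3,8,10]=6  [3,9,10]=3  [4,5,8]=1  [5,8,10]=3  [7,9,10]=1  [8,9,10]=3
  size 4 → [2,4,5,8]=1  [3,4,5,8]=4  [3,5,8,10]=12  [3,7,9,10]=4  [3,8,9,10]=12  [4,5,8,10]=4  [5,8,9,10]=6  [6,7,9,10]=1  [7,8,9,10]=4
  size 5 → [0,2,4,5,8]=1  [1,6,7,9,10]=1  [2,3,4,5,8]=5  [2,4,5,8,10]=5  [3,4,5,8,10]=20  [3,5,8,9,10]=30  [3,6,7,9,10]=5  [3,7,8,9,10]=20  [4,5,8,9,10]=10  [5,7,8,9,10]=10  [6,7,8,9,10]=5
  size 6 → [0,2,3,4,5,8]=6  [0,2,4,5,8,10]=6  [1,3,6,7,9,10]=6  [1,6,7,8,9,10]=6  [2,3,4,5,8,10]=30  [2,4,5,8,9,10]=15  [3,4,5,8,9,10]=60  [3,5,7,8,9,10]=60  [3,6,7,8,9,10]=30  [4,5,7,8,9,10]=20  [5,6,7,8,9,10]=15
  size 7 → [0,2,3,4,5,8,10]=42  [0,2,4,5,8,9,10]=21  [1,3,6,7,8,9,10]=42  [1,5,6,7,8,9,10]=21  [2,3,4,5,8,9,10]=105  [2,4,5,7,8,9,10]=35  [3,4,5,7,8,9,10]=140  [3,5,6,7,8,9,10]=105  [4,5,6,7,8,9,10]=35
  size 8 → [0,2,3,4,5,8,9,10]=168  [0,2,4,5,7,8,9,10]=56  [1,3,5,6,7,8,9,10]=168  [1,4,5,6,7,8,9,10]=56  [2,3,4,5,7,8,9,10]=280  [2,4,5,6,7,8,9,10]=70  [3,4,5,6,7,8,9,10]=280
  size 9 → [0,2,3,4,5,7,8,9,10]=504  [0,2,4,5,6,7,8,9,10]=126  [1,2,4,5,6,7,8,9,10]=126  [1,3,4,5,6,7,8,9,10]=504  [2,3,4,5,6,7,8,9,10]=630
  first=0(o) contributes 1260
  first=1(e) contributes 1260
  first=3(i) contributes 252
|[w]| = 2772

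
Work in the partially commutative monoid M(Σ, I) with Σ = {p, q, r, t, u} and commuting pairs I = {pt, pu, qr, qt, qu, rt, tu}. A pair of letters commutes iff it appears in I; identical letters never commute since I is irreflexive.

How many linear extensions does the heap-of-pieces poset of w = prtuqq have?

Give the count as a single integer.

piece 0:p — minimal
piece 1:r rests on {0:p}
piece 2:t — minimal
piece 3:u rests on {1:r}
piece 4:q rests on {0:p}
piece 5:q rests on {4:q}
minimal pieces: {0:p, 2:t}
ways to finish when only these pieces remain (= sum over removing one remaining piece with nothing left below it):
  1 left: {2}→1  {3}→1  {5}→1
  2 left: {1,3}→1  {2,3}→2  {2,5}→2  {3,5}→2  {4,5}→1
  3 left: {1,2,3}→3  {1,3,5}→3  {2,3,5}→6  {2,4,5}→3  {3,4,5}→3
  4 left: {1,2,3,5}→12  {1,3,4,5}→6  {2,3,4,5}→12
  placing 0:p first → 30 extensions
  placing 2:t first → 6 extensions
total linear extensions = 36

36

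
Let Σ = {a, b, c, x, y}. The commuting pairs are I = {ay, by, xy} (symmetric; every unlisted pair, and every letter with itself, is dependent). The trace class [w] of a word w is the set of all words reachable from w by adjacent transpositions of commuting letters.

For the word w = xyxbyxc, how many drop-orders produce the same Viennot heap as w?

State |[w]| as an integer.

15

drop 0:x onto floor
drop 1:y onto floor
drop 2:x onto {0:x}
drop 3:b onto {2:x}
drop 4:y onto {1:y}
drop 5:x onto {3:b}
drop 6:c onto {4:y, 5:x}
ground layer = {0:x, 1:y}
drop-orders for the pieces not yet dropped (sum over which currently-grounded one goes next):
  1 to go: {6} 1
  2 to go: {4,6} 1  {5,6} 1
  3 to go: {1,4,6} 1  {3,5,6} 1  {4,5,6} 2
  4 to go: {1,4,5,6} 3  {2,3,5,6} 1  {3,4,5,6} 3
  5 to go: {0,2,3,5,6} 1  {1,3,4,5,6} 6  {2,3,4,5,6} 4
  if 0:x drops first: 10 orders
  if 1:y drops first: 5 orders
heap linearizations: 15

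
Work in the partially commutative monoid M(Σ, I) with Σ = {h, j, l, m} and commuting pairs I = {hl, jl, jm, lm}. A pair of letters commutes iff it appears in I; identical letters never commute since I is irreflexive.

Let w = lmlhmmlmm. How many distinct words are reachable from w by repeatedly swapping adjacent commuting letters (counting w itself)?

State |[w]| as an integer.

84

drop 0:l onto floor
drop 1:m onto floor
drop 2:l onto {0:l}
drop 3:h onto {1:m}
drop 4:m onto {3:h}
drop 5:m onto {4:m}
drop 6:l onto {2:l}
drop 7:m onto {5:m}
drop 8:m onto {7:m}
ground layer = {0:l, 1:m}
drop-orders for the pieces not yet dropped (sum over which currently-grounded one goes next):
  1 to go: {6} 1  {8} 1
  2 to go: {2,6} 1  {6,8} 2  {7,8} 1
  3 to go: {0,2,6} 1  {2,6,8} 3  {5,7,8} 1  {6,7,8} 3
  4 to go: {0,2,6,8} 4  {2,6,7,8} 6  {4,5,7,8} 1  {5,6,7,8} 4
  5 to go: {0,2,6,7,8} 10  {2,5,6,7,8} 10  {3,4,5,7,8} 1  {4,5,6,7,8} 5
  6 to go: {0,2,5,6,7,8} 20  {1,3,4,5,7,8} 1  {2,4,5,6,7,8} 15  {3,4,5,6,7,8} 6
  7 to go: {0,2,4,5,6,7,8} 35  {1,3,4,5,6,7,8} 7  {2,3,4,5,6,7,8} 21
  if 0:l drops first: 28 orders
  if 1:m drops first: 56 orders
heap linearizations: 84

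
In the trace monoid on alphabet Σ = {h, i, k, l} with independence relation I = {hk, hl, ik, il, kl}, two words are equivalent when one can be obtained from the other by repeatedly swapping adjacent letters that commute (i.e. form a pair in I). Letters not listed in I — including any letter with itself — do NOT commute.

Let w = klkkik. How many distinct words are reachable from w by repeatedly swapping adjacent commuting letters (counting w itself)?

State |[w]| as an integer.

#0=k has no predecessor
#1=l has no predecessor
#2=k depends on [0:k]
#3=k depends on [2:k]
#4=i has no predecessor
#5=k depends on [3:k]
sources: [0:k, 1:l, 4:i]
N(rest) = Σ N(rest − s) over sources s of rest; N(one piece) = 1:
  size 1 → [1]=1  [4]=1  [5]=1
  size 2 → [1,4]=2  [1,5]=2  [3,5]=1  [4,5]=2
  size 3 → [1,3,5]=3  [1,4,5]=6  [2,3,5]=1  [3,4,5]=3
  size 4 → [0,2,3,5]=1  [1,2,3,5]=4  [1,3,4,5]=12  [2,3,4,5]=4
  first=0(k) contributes 20
  first=1(l) contributes 5
  first=4(i) contributes 5
|[w]| = 30

30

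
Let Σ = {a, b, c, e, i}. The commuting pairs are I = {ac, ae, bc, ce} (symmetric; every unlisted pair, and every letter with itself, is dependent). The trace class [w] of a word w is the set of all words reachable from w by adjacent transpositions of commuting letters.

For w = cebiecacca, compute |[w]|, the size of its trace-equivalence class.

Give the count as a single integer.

180

0(c) covers ∅
1(e) covers ∅
2(b) covers 1:e
3(i) covers 0:c, 2:b
4(e) covers 3:i
5(c) covers 3:i
6(a) covers 3:i
7(c) covers 5:c
8(c) covers 7:c
9(a) covers 6:a
floor of heap: 0:c, 1:e
completions by unplaced set U, small U first (add the entries for U minus each lowest piece of U):
  |U|=1: {4}:1  {8}:1  {9}:1
  |U|=2: {4,8}:2  {4,9}:2  {6,9}:1  {7,8}:1  {8,9}:2
  |U|=3: {4,6,9}:3  {4,7,8}:3  {4,8,9}:6  {5,7,8}:1  {6,8,9}:3  {7,8,9}:3
  |U|=4: {4,5,7,8}:4  {4,6,8,9}:12  {4,7,8,9}:12  {5,7,8,9}:4  {6,7,8,9}:6
  |U|=5: {4,5,7,8,9}:20  {4,6,7,8,9}:30  {5,6,7,8,9}:10
  |U|=6: {4,5,6,7,8,9}:60
  |U|=7: {3,4,5,6,7,8,9}:60
  |U|=8: {0,3,4,5,6,7,8,9}:60  {2,3,4,5,6,7,8,9}:60
  start at 0(c): 60
  start at 1(e): 120
sum over floor = 180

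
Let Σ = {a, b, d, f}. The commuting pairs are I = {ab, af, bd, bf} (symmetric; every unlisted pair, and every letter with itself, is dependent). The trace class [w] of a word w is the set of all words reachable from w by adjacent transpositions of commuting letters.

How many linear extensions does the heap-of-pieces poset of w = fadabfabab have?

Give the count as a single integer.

960

piece 0:f — minimal
piece 1:a — minimal
piece 2:d rests on {0:f, 1:a}
piece 3:a rests on {2:d}
piece 4:b — minimal
piece 5:f rests on {2:d}
piece 6:a rests on {3:a}
piece 7:b rests on {4:b}
piece 8:a rests on {6:a}
piece 9:b rests on {7:b}
minimal pieces: {0:f, 1:a, 4:b}
ways to finish when only these pieces remain (= sum over removing one remaining piece with nothing left below it):
  1 left: {5}→1  {8}→1  {9}→1
  2 left: {5,8}→2  {5,9}→2  {6,8}→1  {7,9}→1  {8,9}→2
  3 left: {3,6,8}→1  {4,7,9}→1  {5,6,8}→3  {5,7,9}→3  {5,8,9}→6  {6,8,9}→3  {7,8,9}→3
  4 left: {3,5,6,8}→4  {3,6,8,9}→4  {4,5,7,9}→4  {4,7,8,9}→4  {5,6,8,9}→12  {5,7,8,9}→12  {6,7,8,9}→6
  5 left: {2,3,5,6,8}→4  {3,5,6,8,9}→20  {3,6,7,8,9}→10  {4,5,7,8,9}→20  {4,6,7,8,9}→10  {5,6,7,8,9}→30
  6 left: {0,2,3,5,6,8}→4  {1,2,3,5,6,8}→4  {2,3,5,6,8,9}→24  {3,4,6,7,8,9}→20  {3,5,6,7,8,9}→60  {4,5,6,7,8,9}→60
  7 left: {0,1,2,3,5,6,8}→8  {0,2,3,5,6,8,9}→28  {1,2,3,5,6,8,9}→28  {2,3,5,6,7,8,9}→84  {3,4,5,6,7,8,9}→140
  8 left: {0,1,2,3,5,6,8,9}→64  {0,2,3,5,6,7,8,9}→112  {1,2,3,5,6,7,8,9}→112  {2,3,4,5,6,7,8,9}→224
  placing 0:f first → 336 extensions
  placing 1:a first → 336 extensions
  placing 4:b first → 288 extensions
total linear extensions = 960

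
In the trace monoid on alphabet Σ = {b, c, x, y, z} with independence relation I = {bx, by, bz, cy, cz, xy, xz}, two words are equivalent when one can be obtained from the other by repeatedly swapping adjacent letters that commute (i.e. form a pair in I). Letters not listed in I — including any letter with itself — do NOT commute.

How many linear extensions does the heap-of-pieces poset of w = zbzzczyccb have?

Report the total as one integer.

drop 0:z onto floor
drop 1:b onto floor
drop 2:z onto {0:z}
drop 3:z onto {2:z}
drop 4:c onto {1:b}
drop 5:z onto {3:z}
drop 6:y onto {5:z}
drop 7:c onto {4:c}
drop 8:c onto {7:c}
drop 9:b onto {8:c}
ground layer = {0:z, 1:b}
drop-orders for the pieces not yet dropped (sum over which currently-grounded one goes next):
  1 to go: {6} 1  {9} 1
  2 to go: {5,6} 1  {6,9} 2  {8,9} 1
  3 to go: {3,5,6} 1  {5,6,9} 3  {6,8,9} 3  {7,8,9} 1
  4 to go: {2,3,5,6} 1  {3,5,6,9} 4  {4,7,8,9} 1  {5,6,8,9} 6  {6,7,8,9} 4
  5 to go: {0,2,3,5,6} 1  {1,4,7,8,9} 1  {2,3,5,6,9} 5  {3,5,6,8,9} 10  {4,6,7,8,9} 5  {5,6,7,8,9} 10
  6 to go: {0,2,3,5,6,9} 6  {1,4,6,7,8,9} 6  {2,3,5,6,8,9} 15  {3,5,6,7,8,9} 20  {4,5,6,7,8,9} 15
  7 to go: {0,2,3,5,6,8,9} 21  {1,4,5,6,7,8,9} 21  {2,3,5,6,7,8,9} 35  {3,4,5,6,7,8,9} 35
  8 to go: {0,2,3,5,6,7,8,9} 56  {1,3,4,5,6,7,8,9} 56  {2,3,4,5,6,7,8,9} 70
  if 0:z drops first: 126 orders
  if 1:b drops first: 126 orders
heap linearizations: 252

252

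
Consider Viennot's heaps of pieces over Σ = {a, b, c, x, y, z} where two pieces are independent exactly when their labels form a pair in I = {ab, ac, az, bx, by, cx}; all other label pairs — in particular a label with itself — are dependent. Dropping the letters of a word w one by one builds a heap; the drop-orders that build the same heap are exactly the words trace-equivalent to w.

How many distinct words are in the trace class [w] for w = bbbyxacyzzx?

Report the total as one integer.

34

drop 0:b onto floor
drop 1:b onto {0:b}
drop 2:b onto {1:b}
drop 3:y onto floor
drop 4:x onto {3:y}
drop 5:a onto {4:x}
drop 6:c onto {2:b, 3:y}
drop 7:y onto {5:a, 6:c}
drop 8:z onto {7:y}
drop 9:z onto {8:z}
drop 10:x onto {9:z}
ground layer = {0:b, 3:y}
drop-orders for the pieces not yet dropped (sum over which currently-grounded one goes next):
  1 to go: {10} 1
  2 to go: {9,10} 1
  3 to go: {8,9,10} 1
  4 to go: {7,8,9,10} 1
  5 to go: {5,7,8,9,10} 1  {6,7,8,9,10} 1
  6 to go: {2,6,7,8,9,10} 1  {4,5,7,8,9,10} 1  {5,6,7,8,9,10} 2
  7 to go: {1,2,6,7,8,9,10} 1  {2,5,6,7,8,9,10} 3  {4,5,6,7,8,9,10} 3
  8 to go: {0,1,2,6,7,8,9,10} 1  {1,2,5,6,7,8,9,10} 4  {2,4,5,6,7,8,9,10} 6  {3,4,5,6,7,8,9,10} 3
  9 to go: {0,1,2,5,6,7,8,9,10} 5  {1,2,4,5,6,7,8,9,10} 10  {2,3,4,5,6,7,8,9,10} 9
  if 0:b drops first: 19 orders
  if 3:y drops first: 15 orders
heap linearizations: 34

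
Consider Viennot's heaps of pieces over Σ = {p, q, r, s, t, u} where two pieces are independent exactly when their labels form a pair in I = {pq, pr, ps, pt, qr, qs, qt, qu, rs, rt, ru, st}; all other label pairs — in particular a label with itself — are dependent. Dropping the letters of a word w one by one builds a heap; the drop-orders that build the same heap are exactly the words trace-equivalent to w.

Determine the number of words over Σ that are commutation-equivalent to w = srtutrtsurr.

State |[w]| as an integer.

0(s) covers ∅
1(r) covers ∅
2(t) covers ∅
3(u) covers 0:s, 2:t
4(t) covers 3:u
5(r) covers 1:r
6(t) covers 4:t
7(s) covers 3:u
8(u) covers 6:t, 7:s
9(r) covers 5:r
10(r) covers 9:r
floor of heap: 0:s, 1:r, 2:t
completions by unplaced set U, small U first (add the entries for U minus each lowest piece of U):
  |U|=1: {8}:1  {10}:1
  |U|=2: {6,8}:1  {7,8}:1  {8,10}:2  {9,10}:1
  |U|=3: {4,6,8}:1  {5,9,10}:1  {6,7,8}:2  {6,8,10}:3  {7,8,10}:3  {8,9,10}:3
  |U|=4: {1,5,9,10}:1  {4,6,7,8}:3  {4,6,8,10}:4  {5,8,9,10}:4  {6,7,8,10}:8  {6,8,9,10}:6  {7,8,9,10}:6
  |U|=5: {1,5,8,9,10}:5  {3,4,6,7,8}:3  {4,6,7,8,10}:15  {4,6,8,9,10}:10  {5,6,8,9,10}:10  {5,7,8,9,10}:10  {6,7,8,9,10}:20
  |U|=6: {0,3,4,6,7,8}:3  {1,5,6,8,9,10}:15  {1,5,7,8,9,10}:15  {2,3,4,6,7,8}:3  {3,4,6,7,8,10}:18  {4,5,6,8,9,10}:20  {4,6,7,8,9,10}:45  {5,6,7,8,9,10}:40
  |U|=7: {0,2,3,4,6,7,8}:6  {0,3,4,6,7,8,10}:21  {1,4,5,6,8,9,10}:35  {1,5,6,7,8,9,10}:70  {2,3,4,6,7,8,10}:21  {3,4,6,7,8,9,10}:63  {4,5,6,7,8,9,10}:105
  |U|=8: {0,2,3,4,6,7,8,10}:48  {0,3,4,6,7,8,9,10}:84  {1,4,5,6,7,8,9,10}:210  {2,3,4,6,7,8,9,10}:84  {3,4,5,6,7,8,9,10}:168
  |U|=9: {0,2,3,4,6,7,8,9,10}:216  {0,3,4,5,6,7,8,9,10}:252  {1,3,4,5,6,7,8,9,10}:378  {2,3,4,5,6,7,8,9,10}:252
  start at 0(s): 630
  start at 1(r): 720
  start at 2(t): 630
sum over floor = 1980

1980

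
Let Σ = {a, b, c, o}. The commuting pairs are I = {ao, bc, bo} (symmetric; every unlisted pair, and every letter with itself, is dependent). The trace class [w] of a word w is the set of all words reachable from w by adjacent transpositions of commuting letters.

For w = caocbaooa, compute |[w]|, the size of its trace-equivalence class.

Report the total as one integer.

drop 0:c onto floor
drop 1:a onto {0:c}
drop 2:o onto {0:c}
drop 3:c onto {1:a, 2:o}
drop 4:b onto {1:a}
drop 5:a onto {3:c, 4:b}
drop 6:o onto {3:c}
drop 7:o onto {6:o}
drop 8:a onto {5:a}
ground layer = {0:c}
drop-orders for the pieces not yet dropped (sum over which currently-grounded one goes next):
  1 to go: {7} 1  {8} 1
  2 to go: {5,8} 1  {6,7} 1  {7,8} 2
  3 to go: {4,5,8} 1  {5,7,8} 3  {6,7,8} 3
  4 to go: {4,5,7,8} 4  {5,6,7,8} 6
  5 to go: {3,5,6,7,8} 6  {4,5,6,7,8} 10
  6 to go: {2,3,5,6,7,8} 6  {3,4,5,6,7,8} 16
  7 to go: {1,3,4,5,6,7,8} 16  {2,3,4,5,6,7,8} 22
  if 0:c drops first: 38 orders

38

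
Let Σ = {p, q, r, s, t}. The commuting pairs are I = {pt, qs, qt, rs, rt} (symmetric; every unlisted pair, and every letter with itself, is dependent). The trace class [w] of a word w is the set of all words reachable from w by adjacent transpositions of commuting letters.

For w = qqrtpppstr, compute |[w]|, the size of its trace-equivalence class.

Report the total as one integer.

drop 0:q onto floor
drop 1:q onto {0:q}
drop 2:r onto {1:q}
drop 3:t onto floor
drop 4:p onto {2:r}
drop 5:p onto {4:p}
drop 6:p onto {5:p}
drop 7:s onto {3:t, 6:p}
drop 8:t onto {7:s}
drop 9:r onto {6:p}
ground layer = {0:q, 3:t}
drop-orders for the pieces not yet dropped (sum over which currently-grounded one goes next):
  1 to go: {8} 1  {9} 1
  2 to go: {7,8} 1  {8,9} 2
  3 to go: {3,7,8} 1  {7,8,9} 3
  4 to go: {3,7,8,9} 4  {6,7,8,9} 3
  5 to go: {3,6,7,8,9} 7  {5,6,7,8,9} 3
  6 to go: {3,5,6,7,8,9} 10  {4,5,6,7,8,9} 3
  7 to go: {2,4,5,6,7,8,9} 3  {3,4,5,6,7,8,9} 13
  8 to go: {1,2,4,5,6,7,8,9} 3  {2,3,4,5,6,7,8,9} 16
  if 0:q drops first: 19 orders
  if 3:t drops first: 3 orders
heap linearizations: 22

22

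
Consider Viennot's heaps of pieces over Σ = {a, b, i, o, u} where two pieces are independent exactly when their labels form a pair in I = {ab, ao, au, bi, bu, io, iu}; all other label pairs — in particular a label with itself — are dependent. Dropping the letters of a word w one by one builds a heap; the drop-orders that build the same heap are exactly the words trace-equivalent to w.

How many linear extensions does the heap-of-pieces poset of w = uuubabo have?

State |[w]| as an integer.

0(u) covers ∅
1(u) covers 0:u
2(u) covers 1:u
3(b) covers ∅
4(a) covers ∅
5(b) covers 3:b
6(o) covers 2:u, 5:b
floor of heap: 0:u, 3:b, 4:a
completions by unplaced set U, small U first (add the entries for U minus each lowest piece of U):
  |U|=1: {4}:1  {6}:1
  |U|=2: {2,6}:1  {4,6}:2  {5,6}:1
  |U|=3: {1,2,6}:1  {2,4,6}:3  {2,5,6}:2  {3,5,6}:1  {4,5,6}:3
  |U|=4: {0,1,2,6}:1  {1,2,4,6}:4  {1,2,5,6}:3  {2,3,5,6}:3  {2,4,5,6}:8  {3,4,5,6}:4
  |U|=5: {0,1,2,4,6}:5  {0,1,2,5,6}:4  {1,2,3,5,6}:6  {1,2,4,5,6}:15  {2,3,4,5,6}:15
  start at 0(u): 36
  start at 3(b): 24
  start at 4(a): 10
sum over floor = 70

70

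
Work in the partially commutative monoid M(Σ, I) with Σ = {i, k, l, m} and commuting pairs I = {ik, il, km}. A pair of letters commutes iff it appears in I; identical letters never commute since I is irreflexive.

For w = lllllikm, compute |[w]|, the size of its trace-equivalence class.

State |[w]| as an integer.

0(l) covers ∅
1(l) covers 0:l
2(l) covers 1:l
3(l) covers 2:l
4(l) covers 3:l
5(i) covers ∅
6(k) covers 4:l
7(m) covers 4:l, 5:i
floor of heap: 0:l, 5:i
completions by unplaced set U, small U first (add the entries for U minus each lowest piece of U):
  |U|=1: {6}:1  {7}:1
  |U|=2: {5,7}:1  {6,7}:2
  |U|=3: {4,6,7}:2  {5,6,7}:3
  |U|=4: {3,4,6,7}:2  {4,5,6,7}:5
  |U|=5: {2,3,4,6,7}:2  {3,4,5,6,7}:7
  |U|=6: {1,2,3,4,6,7}:2  {2,3,4,5,6,7}:9
  start at 0(l): 11
  start at 5(i): 2
sum over floor = 13

13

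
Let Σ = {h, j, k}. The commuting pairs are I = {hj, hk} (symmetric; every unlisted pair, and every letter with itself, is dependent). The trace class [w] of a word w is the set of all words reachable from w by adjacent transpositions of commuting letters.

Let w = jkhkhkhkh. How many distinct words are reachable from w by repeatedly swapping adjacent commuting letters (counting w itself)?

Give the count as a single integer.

126

#0=j has no predecessor
#1=k depends on [0:j]
#2=h has no predecessor
#3=k depends on [1:k]
#4=h depends on [2:h]
#5=k depends on [3:k]
#6=h depends on [4:h]
#7=k depends on [5:k]
#8=h depends on [6:h]
sources: [0:j, 2:h]
N(rest) = Σ N(rest − s) over sources s of rest; N(one piece) = 1:
  size 1 → [7]=1  [8]=1
  size 2 → [5,7]=1  [6,8]=1  [7,8]=2
  size 3 → [3,5,7]=1  [4,6,8]=1  [5,7,8]=3  [6,7,8]=3
  size 4 → [1,3,5,7]=1  [2,4,6,8]=1  [3,5,7,8]=4  [4,6,7,8]=4  [5,6,7,8]=6
  size 5 → [0,1,3,5,7]=1  [1,3,5,7,8]=5  [2,4,6,7,8]=5  [3,5,6,7,8]=10  [4,5,6,7,8]=10
  size 6 → [0,1,3,5,7,8]=6  [1,3,5,6,7,8]=15  [2,4,5,6,7,8]=15  [3,4,5,6,7,8]=20
  size 7 → [0,1,3,5,6,7,8]=21  [1,3,4,5,6,7,8]=35  [2,3,4,5,6,7,8]=35
  first=0(j) contributes 70
  first=2(h) contributes 56
|[w]| = 126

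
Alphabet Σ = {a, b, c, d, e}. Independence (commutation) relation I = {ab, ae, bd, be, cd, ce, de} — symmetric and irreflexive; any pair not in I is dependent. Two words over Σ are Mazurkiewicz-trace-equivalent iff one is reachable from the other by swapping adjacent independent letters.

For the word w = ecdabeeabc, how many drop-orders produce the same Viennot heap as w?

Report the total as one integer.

1920

#0=e has no predecessor
#1=c has no predecessor
#2=d has no predecessor
#3=a depends on [1:c, 2:d]
#4=b depends on [1:c]
#5=e depends on [0:e]
#6=e depends on [5:e]
#7=a depends on [3:a]
#8=b depends on [4:b]
#9=c depends on [7:a, 8:b]
sources: [0:e, 1:c, 2:d]
N(rest) = Σ N(rest − s) over sources s of rest; N(one piece) = 1:
  size 1 → [6]=1  [9]=1
  size 2 → [5,6]=1  [6,9]=2  [7,9]=1  [8,9]=1
  size 3 → [0,5,6]=1  [3,7,9]=1  [4,8,9]=1  [5,6,9]=3  [6,7,9]=3  [6,8,9]=3  [7,8,9]=2
  size 4 → [0,5,6,9]=4  [2,3,7,9]=1  [3,6,7,9]=4  [3,7,8,9]=3  [4,6,8,9]=4  [4,7,8,9]=3  [5,6,7,9]=6  [5,6,8,9]=6  [6,7,8,9]=8
  size 5 → [0,5,6,7,9]=10  [0,5,6,8,9]=10  [2,3,6,7,9]=5  [2,3,7,8,9]=4  [3,4,7,8,9]=6  [3,5,6,7,9]=10  [3,6,7,8,9]=15  [4,5,6,8,9]=10  [4,6,7,8,9]=15  [5,6,7,8,9]=20
  size 6 → [0,3,5,6,7,9]=20  [0,4,5,6,8,9]=20  [0,5,6,7,8,9]=40  [1,3,4,7,8,9]=6  [2,3,4,7,8,9]=10  [2,3,5,6,7,9]=15  [2,3,6,7,8,9]=24  [3,4,6,7,8,9]=36  [3,5,6,7,8,9]=45  [4,5,6,7,8,9]=45
  size 7 → [0,2,3,5,6,7,9]=35  [0,3,5,6,7,8,9]=105  [0,4,5,6,7,8,9]=105  [1,2,3,4,7,8,9]=16  [1,3,4,6,7,8,9]=42  [2,3,4,6,7,8,9]=70  [2,3,5,6,7,8,9]=84  [3,4,5,6,7,8,9]=126
  size 8 → [0,2,3,5,6,7,8,9]=224  [0,3,4,5,6,7,8,9]=336  [1,2,3,4,6,7,8,9]=128  [1,3,4,5,6,7,8,9]=168  [2,3,4,5,6,7,8,9]=280
  first=0(e) contributes 576
  first=1(c) contributes 840
  first=2(d) contributes 504
|[w]| = 1920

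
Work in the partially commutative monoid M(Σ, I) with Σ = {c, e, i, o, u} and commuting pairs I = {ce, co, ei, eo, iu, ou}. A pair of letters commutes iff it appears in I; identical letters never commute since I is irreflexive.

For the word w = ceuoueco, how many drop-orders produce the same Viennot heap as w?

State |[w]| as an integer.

0(c) covers ∅
1(e) covers ∅
2(u) covers 0:c, 1:e
3(o) covers ∅
4(u) covers 2:u
5(e) covers 4:u
6(c) covers 4:u
7(o) covers 3:o
floor of heap: 0:c, 1:e, 3:o
completions by unplaced set U, small U first (add the entries for U minus each lowest piece of U):
  |U|=1: {5}:1  {6}:1  {7}:1
  |U|=2: {3,7}:1  {5,6}:2  {5,7}:2  {6,7}:2
  |U|=3: {3,5,7}:3  {3,6,7}:3  {4,5,6}:2  {5,6,7}:6
  |U|=4: {2,4,5,6}:2  {3,5,6,7}:12  {4,5,6,7}:8
  |U|=5: {0,2,4,5,6}:2  {1,2,4,5,6}:2  {2,4,5,6,7}:10  {3,4,5,6,7}:20
  |U|=6: {0,1,2,4,5,6}:4  {0,2,4,5,6,7}:12  {1,2,4,5,6,7}:12  {2,3,4,5,6,7}:30
  start at 0(c): 42
  start at 1(e): 42
  start at 3(o): 28
sum over floor = 112

112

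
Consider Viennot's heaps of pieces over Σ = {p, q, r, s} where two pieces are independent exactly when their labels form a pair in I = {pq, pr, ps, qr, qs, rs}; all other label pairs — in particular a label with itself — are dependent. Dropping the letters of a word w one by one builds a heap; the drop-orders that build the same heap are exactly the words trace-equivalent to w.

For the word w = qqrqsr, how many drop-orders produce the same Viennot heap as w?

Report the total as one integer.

0(q) covers ∅
1(q) covers 0:q
2(r) covers ∅
3(q) covers 1:q
4(s) covers ∅
5(r) covers 2:r
floor of heap: 0:q, 2:r, 4:s
completions by unplaced set U, small U first (add the entries for U minus each lowest piece of U):
  |U|=1: {3}:1  {4}:1  {5}:1
  |U|=2: {1,3}:1  {2,5}:1  {3,4}:2  {3,5}:2  {4,5}:2
  |U|=3: {0,1,3}:1  {1,3,4}:3  {1,3,5}:3  {2,3,5}:3  {2,4,5}:3  {3,4,5}:6
  |U|=4: {0,1,3,4}:4  {0,1,3,5}:4  {1,2,3,5}:6  {1,3,4,5}:12  {2,3,4,5}:12
  start at 0(q): 30
  start at 2(r): 20
  start at 4(s): 10
sum over floor = 60

60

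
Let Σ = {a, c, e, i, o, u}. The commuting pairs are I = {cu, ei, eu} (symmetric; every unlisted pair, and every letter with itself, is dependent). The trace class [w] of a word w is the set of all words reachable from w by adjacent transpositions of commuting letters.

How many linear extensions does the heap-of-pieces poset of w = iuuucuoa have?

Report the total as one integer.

5

piece 0:i — minimal
piece 1:u rests on {0:i}
piece 2:u rests on {1:u}
piece 3:u rests on {2:u}
piece 4:c rests on {0:i}
piece 5:u rests on {3:u}
piece 6:o rests on {4:c, 5:u}
piece 7:a rests on {6:o}
minimal pieces: {0:i}
ways to finish when only these pieces remain (= sum over removing one remaining piece with nothing left below it):
  1 left: {7}→1
  2 left: {6,7}→1
  3 left: {4,6,7}→1  {5,6,7}→1
  4 left: {3,5,6,7}→1  {4,5,6,7}→2
  5 left: {2,3,5,6,7}→1  {3,4,5,6,7}→3
  6 left: {1,2,3,5,6,7}→1  {2,3,4,5,6,7}→4
  placing 0:i first → 5 extensions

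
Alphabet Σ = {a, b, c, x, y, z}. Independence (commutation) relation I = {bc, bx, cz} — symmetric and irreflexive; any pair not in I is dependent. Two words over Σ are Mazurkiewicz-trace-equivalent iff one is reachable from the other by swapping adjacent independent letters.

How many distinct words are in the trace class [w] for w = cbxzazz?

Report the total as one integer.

0(c) covers ∅
1(b) covers ∅
2(x) covers 0:c
3(z) covers 1:b, 2:x
4(a) covers 3:z
5(z) covers 4:a
6(z) covers 5:z
floor of heap: 0:c, 1:b
completions by unplaced set U, small U first (add the entries for U minus each lowest piece of U):
  |U|=1: {6}:1
  |U|=2: {5,6}:1
  |U|=3: {4,5,6}:1
  |U|=4: {3,4,5,6}:1
  |U|=5: {1,3,4,5,6}:1  {2,3,4,5,6}:1
  start at 0(c): 2
  start at 1(b): 1
sum over floor = 3

3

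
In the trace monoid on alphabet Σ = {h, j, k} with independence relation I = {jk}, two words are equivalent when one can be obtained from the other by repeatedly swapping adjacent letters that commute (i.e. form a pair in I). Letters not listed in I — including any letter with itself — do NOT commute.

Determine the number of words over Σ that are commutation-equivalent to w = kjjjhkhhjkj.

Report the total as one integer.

12

piece 0:k — minimal
piece 1:j — minimal
piece 2:j rests on {1:j}
piece 3:j rests on {2:j}
piece 4:h rests on {0:k, 3:j}
piece 5:k rests on {4:h}
piece 6:h rests on {5:k}
piece 7:h rests on {6:h}
piece 8:j rests on {7:h}
piece 9:k rests on {7:h}
piece 10:j rests on {8:j}
minimal pieces: {0:k, 1:j}
ways to finish when only these pieces remain (= sum over removing one remaining piece with nothing left below it):
  1 left: {9}→1  {10}→1
  2 left: {8,10}→1  {9,10}→2
  3 left: {8,9,10}→3
  4 left: {7,8,9,10}→3
  5 left: {6,7,8,9,10}→3
  6 left: {5,6,7,8,9,10}→3
  7 left: {4,5,6,7,8,9,10}→3
  8 left: {0,4,5,6,7,8,9,10}→3  {3,4,5,6,7,8,9,10}→3
  9 left: {0,3,4,5,6,7,8,9,10}→6  {2,3,4,5,6,7,8,9,10}→3
  placing 0:k first → 3 extensions
  placing 1:j first → 9 extensions
total linear extensions = 12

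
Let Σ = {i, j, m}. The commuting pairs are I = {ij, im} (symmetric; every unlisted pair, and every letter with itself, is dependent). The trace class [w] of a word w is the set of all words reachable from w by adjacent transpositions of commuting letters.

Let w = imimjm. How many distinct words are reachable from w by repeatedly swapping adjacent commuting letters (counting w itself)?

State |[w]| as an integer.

15

drop 0:i onto floor
drop 1:m onto floor
drop 2:i onto {0:i}
drop 3:m onto {1:m}
drop 4:j onto {3:m}
drop 5:m onto {4:j}
ground layer = {0:i, 1:m}
drop-orders for the pieces not yet dropped (sum over which currently-grounded one goes next):
  1 to go: {2} 1  {5} 1
  2 to go: {0,2} 1  {2,5} 2  {4,5} 1
  3 to go: {0,2,5} 3  {2,4,5} 3  {3,4,5} 1
  4 to go: {0,2,4,5} 6  {1,3,4,5} 1  {2,3,4,5} 4
  if 0:i drops first: 5 orders
  if 1:m drops first: 10 orders
heap linearizations: 15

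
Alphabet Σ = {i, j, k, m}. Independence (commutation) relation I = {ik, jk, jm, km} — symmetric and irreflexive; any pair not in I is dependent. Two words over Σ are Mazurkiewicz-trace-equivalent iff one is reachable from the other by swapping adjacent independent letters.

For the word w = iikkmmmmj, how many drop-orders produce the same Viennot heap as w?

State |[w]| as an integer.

drop 0:i onto floor
drop 1:i onto {0:i}
drop 2:k onto floor
drop 3:k onto {2:k}
drop 4:m onto {1:i}
drop 5:m onto {4:m}
drop 6:m onto {5:m}
drop 7:m onto {6:m}
drop 8:j onto {1:i}
ground layer = {0:i, 2:k}
drop-orders for the pieces not yet dropped (sum over which currently-grounded one goes next):
  1 to go: {3} 1  {7} 1  {8} 1
  2 to go: {2,3} 1  {3,7} 2  {3,8} 2  {6,7} 1  {7,8} 2
  3 to go: {2,3,7} 3  {2,3,8} 3  {3,6,7} 3  {3,7,8} 6  {5,6,7} 1  {6,7,8} 3
  4 to go: {2,3,6,7} 6  {2,3,7,8} 12  {3,5,6,7} 4  {3,6,7,8} 12  {4,5,6,7} 1  {5,6,7,8} 4
  5 to go: {2,3,5,6,7} 10  {2,3,6,7,8} 30  {3,4,5,6,7} 5  {3,5,6,7,8} 20  {4,5,6,7,8} 5
  6 to go: {1,4,5,6,7,8} 5  {2,3,4,5,6,7} 15  {2,3,5,6,7,8} 60  {3,4,5,6,7,8} 30
  7 to go: {0,1,4,5,6,7,8} 5  {1,3,4,5,6,7,8} 35  {2,3,4,5,6,7,8} 105
  if 0:i drops first: 140 orders
  if 2:k drops first: 40 orders
heap linearizations: 180

180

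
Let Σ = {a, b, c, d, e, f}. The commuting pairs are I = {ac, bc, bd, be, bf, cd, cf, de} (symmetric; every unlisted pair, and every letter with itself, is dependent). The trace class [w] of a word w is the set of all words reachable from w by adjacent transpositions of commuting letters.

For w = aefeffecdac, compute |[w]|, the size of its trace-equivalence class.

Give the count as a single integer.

#0=a has no predecessor
#1=e depends on [0:a]
#2=f depends on [1:e]
#3=e depends on [2:f]
#4=f depends on [3:e]
#5=f depends on [4:f]
#6=e depends on [5:f]
#7=c depends on [6:e]
#8=d depends on [5:f]
#9=a depends on [6:e, 8:d]
#10=c depends on [7:c]
sources: [0:a]
N(rest) = Σ N(rest − s) over sources s of rest; N(one piece) = 1:
  size 1 → [9]=1  [10]=1
  size 2 → [7,10]=1  [8,9]=1  [9,10]=2
  size 3 → [7,9,10]=3  [8,9,10]=3
  size 4 → [6,7,9,10]=3  [7,8,9,10]=6
  size 5 → [6,7,8,9,10]=9
  size 6 → [5,6,7,8,9,10]=9
  size 7 → [4,5,6,7,8,9,10]=9
  size 8 → [3,4,5,6,7,8,9,10]=9
  size 9 → [2,3,4,5,6,7,8,9,10]=9
  first=0(a) contributes 9

9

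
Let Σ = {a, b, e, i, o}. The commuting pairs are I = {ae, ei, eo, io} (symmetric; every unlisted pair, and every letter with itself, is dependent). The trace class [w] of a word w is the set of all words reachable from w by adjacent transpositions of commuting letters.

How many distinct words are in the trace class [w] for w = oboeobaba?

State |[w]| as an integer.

0(o) covers ∅
1(b) covers 0:o
2(o) covers 1:b
3(e) covers 1:b
4(o) covers 2:o
5(b) covers 3:e, 4:o
6(a) covers 5:b
7(b) covers 6:a
8(a) covers 7:b
floor of heap: 0:o
completions by unplaced set U, small U first (add the entries for U minus each lowest piece of U):
  |U|=1: {8}:1
  |U|=2: {7,8}:1
  |U|=3: {6,7,8}:1
  |U|=4: {5,6,7,8}:1
  |U|=5: {3,5,6,7,8}:1  {4,5,6,7,8}:1
  |U|=6: {2,4,5,6,7,8}:1  {3,4,5,6,7,8}:2
  |U|=7: {2,3,4,5,6,7,8}:3
  start at 0(o): 3

3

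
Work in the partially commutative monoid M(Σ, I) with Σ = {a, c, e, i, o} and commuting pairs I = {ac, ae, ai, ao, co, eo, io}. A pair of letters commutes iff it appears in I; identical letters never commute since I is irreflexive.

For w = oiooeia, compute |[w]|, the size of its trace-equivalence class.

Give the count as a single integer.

140

drop 0:o onto floor
drop 1:i onto floor
drop 2:o onto {0:o}
drop 3:o onto {2:o}
drop 4:e onto {1:i}
drop 5:i onto {4:e}
drop 6:a onto floor
ground layer = {0:o, 1:i, 6:a}
drop-orders for the pieces not yet dropped (sum over which currently-grounded one goes next):
  1 to go: {3} 1  {5} 1  {6} 1
  2 to go: {2,3} 1  {3,5} 2  {3,6} 2  {4,5} 1  {5,6} 2
  3 to go: {0,2,3} 1  {1,4,5} 1  {2,3,5} 3  {2,3,6} 3  {3,4,5} 3  {3,5,6} 6  {4,5,6} 3
  4 to go: {0,2,3,5} 4  {0,2,3,6} 4  {1,3,4,5} 4  {1,4,5,6} 4  {2,3,4,5} 6  {2,3,5,6} 12  {3,4,5,6} 12
  5 to go: {0,2,3,4,5} 10  {0,2,3,5,6} 20  {1,2,3,4,5} 10  {1,3,4,5,6} 20  {2,3,4,5,6} 30
  if 0:o drops first: 60 orders
  if 1:i drops first: 60 orders
  if 6:a drops first: 20 orders
heap linearizations: 140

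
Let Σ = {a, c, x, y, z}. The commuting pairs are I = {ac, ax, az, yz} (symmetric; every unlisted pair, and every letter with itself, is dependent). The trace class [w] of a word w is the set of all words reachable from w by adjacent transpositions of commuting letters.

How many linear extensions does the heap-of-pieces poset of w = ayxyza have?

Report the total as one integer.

drop 0:a onto floor
drop 1:y onto {0:a}
drop 2:x onto {1:y}
drop 3:y onto {2:x}
drop 4:z onto {2:x}
drop 5:a onto {3:y}
ground layer = {0:a}
drop-orders for the pieces not yet dropped (sum over which currently-grounded one goes next):
  1 to go: {4} 1  {5} 1
  2 to go: {3,5} 1  {4,5} 2
  3 to go: {3,4,5} 3
  4 to go: {2,3,4,5} 3
  if 0:a drops first: 3 orders

3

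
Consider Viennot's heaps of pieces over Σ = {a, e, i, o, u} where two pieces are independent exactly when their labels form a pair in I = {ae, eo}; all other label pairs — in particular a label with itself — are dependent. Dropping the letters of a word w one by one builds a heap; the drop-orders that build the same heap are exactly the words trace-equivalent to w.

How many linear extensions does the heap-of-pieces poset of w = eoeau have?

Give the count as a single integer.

drop 0:e onto floor
drop 1:o onto floor
drop 2:e onto {0:e}
drop 3:a onto {1:o}
drop 4:u onto {2:e, 3:a}
ground layer = {0:e, 1:o}
drop-orders for the pieces not yet dropped (sum over which currently-grounded one goes next):
  1 to go: {4} 1
  2 to go: {2,4} 1  {3,4} 1
  3 to go: {0,2,4} 1  {1,3,4} 1  {2,3,4} 2
  if 0:e drops first: 3 orders
  if 1:o drops first: 3 orders
heap linearizations: 6

6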